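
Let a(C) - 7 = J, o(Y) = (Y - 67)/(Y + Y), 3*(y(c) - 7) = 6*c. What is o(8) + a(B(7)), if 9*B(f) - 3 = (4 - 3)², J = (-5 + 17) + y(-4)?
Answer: 229/16 ≈ 14.313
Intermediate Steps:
y(c) = 7 + 2*c (y(c) = 7 + (6*c)/3 = 7 + 2*c)
J = 11 (J = (-5 + 17) + (7 + 2*(-4)) = 12 + (7 - 8) = 12 - 1 = 11)
B(f) = 4/9 (B(f) = ⅓ + (4 - 3)²/9 = ⅓ + (⅑)*1² = ⅓ + (⅑)*1 = ⅓ + ⅑ = 4/9)
o(Y) = (-67 + Y)/(2*Y) (o(Y) = (-67 + Y)/((2*Y)) = (-67 + Y)*(1/(2*Y)) = (-67 + Y)/(2*Y))
a(C) = 18 (a(C) = 7 + 11 = 18)
o(8) + a(B(7)) = (½)*(-67 + 8)/8 + 18 = (½)*(⅛)*(-59) + 18 = -59/16 + 18 = 229/16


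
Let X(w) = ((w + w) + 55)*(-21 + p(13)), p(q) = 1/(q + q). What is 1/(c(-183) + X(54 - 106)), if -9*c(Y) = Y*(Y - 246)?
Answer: -26/200093 ≈ -0.00012994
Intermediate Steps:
c(Y) = -Y*(-246 + Y)/9 (c(Y) = -Y*(Y - 246)/9 = -Y*(-246 + Y)/9)
p(q) = 1/(2*q)
X(w) = -29975/26 - 545*w/13 (X(w) = ((w + w) + 55)*(-21 + (1/2)/13) = (2*w + 55)*(-21 + (1/2)*(1/13)) = (55 + 2*w)*(-21 + 1/26) = (55 + 2*w)*(-545/26) = -29975/26 - 545*w/13)
1/(c(-183) + X(54 - 106)) = 1/((1/9)*(-183)*(246 - 1*(-183)) + (-29975/26 - 545*(54 - 106)/13)) = 1/((1/9)*(-183)*(246 + 183) + (-29975/26 - 545/13*(-52))) = 1/((1/9)*(-183)*429 + (-29975/26 + 2180)) = 1/(-8723 + 26705/26) = 1/(-200093/26) = -26/200093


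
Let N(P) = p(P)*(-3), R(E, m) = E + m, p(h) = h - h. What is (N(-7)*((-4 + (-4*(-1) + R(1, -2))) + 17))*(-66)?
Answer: 0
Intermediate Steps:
p(h) = 0
N(P) = 0 (N(P) = 0*(-3) = 0)
(N(-7)*((-4 + (-4*(-1) + R(1, -2))) + 17))*(-66) = (0*((-4 + (-4*(-1) + (1 - 2))) + 17))*(-66) = (0*((-4 + (4 - 1)) + 17))*(-66) = (0*((-4 + 3) + 17))*(-66) = (0*(-1 + 17))*(-66) = (0*16)*(-66) = 0*(-66) = 0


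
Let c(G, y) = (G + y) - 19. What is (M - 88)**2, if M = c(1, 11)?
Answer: 9025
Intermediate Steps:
c(G, y) = -19 + G + y
M = -7 (M = -19 + 1 + 11 = -7)
(M - 88)**2 = (-7 - 88)**2 = (-95)**2 = 9025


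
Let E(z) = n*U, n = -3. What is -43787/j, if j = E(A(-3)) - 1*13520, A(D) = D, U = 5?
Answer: 43787/13535 ≈ 3.2351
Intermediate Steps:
E(z) = -15 (E(z) = -3*5 = -15)
j = -13535 (j = -15 - 1*13520 = -15 - 13520 = -13535)
-43787/j = -43787/(-13535) = -43787*(-1/13535) = 43787/13535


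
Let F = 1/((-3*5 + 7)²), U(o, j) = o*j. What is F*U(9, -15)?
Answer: -135/64 ≈ -2.1094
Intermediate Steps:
U(o, j) = j*o
F = 1/64 (F = 1/((-15 + 7)²) = 1/((-8)²) = 1/64 ≈ 0.015625)
F*U(9, -15) = (-15*9)/64 = (1/64)*(-135) = -135/64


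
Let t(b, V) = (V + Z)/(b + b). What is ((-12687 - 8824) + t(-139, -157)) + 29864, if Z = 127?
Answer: 1161082/139 ≈ 8353.1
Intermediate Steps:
t(b, V) = (127 + V)/(2*b) (t(b, V) = (V + 127)/(b + b) = (127 + V)/((2*b)) = (127 + V)*(1/(2*b)) = (127 + V)/(2*b))
((-12687 - 8824) + t(-139, -157)) + 29864 = ((-12687 - 8824) + (½)*(127 - 157)/(-139)) + 29864 = (-21511 + (½)*(-1/139)*(-30)) + 29864 = (-21511 + 15/139) + 29864 = -2990014/139 + 29864 = 1161082/139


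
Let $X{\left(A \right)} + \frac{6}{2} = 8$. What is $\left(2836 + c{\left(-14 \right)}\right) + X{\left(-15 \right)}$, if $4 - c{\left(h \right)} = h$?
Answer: $2859$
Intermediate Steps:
$c{\left(h \right)} = 4 - h$
$X{\left(A \right)} = 5$ ($X{\left(A \right)} = -3 + 8 = 5$)
$\left(2836 + c{\left(-14 \right)}\right) + X{\left(-15 \right)} = \left(2836 + \left(4 - -14\right)\right) + 5 = \left(2836 + \left(4 + 14\right)\right) + 5 = \left(2836 + 18\right) + 5 = 2854 + 5 = 2859$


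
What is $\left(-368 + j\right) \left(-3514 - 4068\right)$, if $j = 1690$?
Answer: $-10023404$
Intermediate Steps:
$\left(-368 + j\right) \left(-3514 - 4068\right) = \left(-368 + 1690\right) \left(-3514 - 4068\right) = 1322 \left(-7582\right) = -10023404$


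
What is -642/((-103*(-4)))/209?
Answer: -321/43054 ≈ -0.0074558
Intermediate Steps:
-642/((-103*(-4)))/209 = -642/412*(1/209) = -642*1/412*(1/209) = -321/206*1/209 = -321/43054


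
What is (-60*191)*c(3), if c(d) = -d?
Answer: 34380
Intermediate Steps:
(-60*191)*c(3) = (-60*191)*(-1*3) = -11460*(-3) = 34380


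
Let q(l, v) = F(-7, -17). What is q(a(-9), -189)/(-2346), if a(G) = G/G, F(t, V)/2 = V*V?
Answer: -17/69 ≈ -0.24638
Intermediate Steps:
F(t, V) = 2*V**2 (F(t, V) = 2*(V*V) = 2*V**2)
a(G) = 1
q(l, v) = 578 (q(l, v) = 2*(-17)**2 = 2*289 = 578)
q(a(-9), -189)/(-2346) = 578/(-2346) = 578*(-1/2346) = -17/69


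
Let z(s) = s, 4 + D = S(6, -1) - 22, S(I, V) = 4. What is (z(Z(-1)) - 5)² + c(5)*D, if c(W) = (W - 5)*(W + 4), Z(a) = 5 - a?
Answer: 1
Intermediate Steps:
D = -22 (D = -4 + (4 - 22) = -4 - 18 = -22)
c(W) = (-5 + W)*(4 + W)
(z(Z(-1)) - 5)² + c(5)*D = ((5 - 1*(-1)) - 5)² + (-20 + 5² - 1*5)*(-22) = ((5 + 1) - 5)² + (-20 + 25 - 5)*(-22) = (6 - 5)² + 0*(-22) = 1² + 0 = 1 + 0 = 1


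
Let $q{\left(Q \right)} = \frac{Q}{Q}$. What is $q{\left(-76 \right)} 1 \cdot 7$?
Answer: $7$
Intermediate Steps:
$q{\left(Q \right)} = 1$
$q{\left(-76 \right)} 1 \cdot 7 = 1 \cdot 1 \cdot 7 = 1 \cdot 7 = 7$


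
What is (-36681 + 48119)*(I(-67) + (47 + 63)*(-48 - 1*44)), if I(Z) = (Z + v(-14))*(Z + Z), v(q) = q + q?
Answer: 29853180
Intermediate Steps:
v(q) = 2*q
I(Z) = 2*Z*(-28 + Z) (I(Z) = (Z + 2*(-14))*(Z + Z) = (Z - 28)*(2*Z) = (-28 + Z)*(2*Z) = 2*Z*(-28 + Z))
(-36681 + 48119)*(I(-67) + (47 + 63)*(-48 - 1*44)) = (-36681 + 48119)*(2*(-67)*(-28 - 67) + (47 + 63)*(-48 - 1*44)) = 11438*(2*(-67)*(-95) + 110*(-48 - 44)) = 11438*(12730 + 110*(-92)) = 11438*(12730 - 10120) = 11438*2610 = 29853180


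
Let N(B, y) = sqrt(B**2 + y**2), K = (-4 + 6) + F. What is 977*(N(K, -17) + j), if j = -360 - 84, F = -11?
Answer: -433788 + 977*sqrt(370) ≈ -4.1500e+5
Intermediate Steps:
j = -444
K = -9 (K = (-4 + 6) - 11 = 2 - 11 = -9)
977*(N(K, -17) + j) = 977*(sqrt((-9)**2 + (-17)**2) - 444) = 977*(sqrt(81 + 289) - 444) = 977*(sqrt(370) - 444) = 977*(-444 + sqrt(370)) = -433788 + 977*sqrt(370)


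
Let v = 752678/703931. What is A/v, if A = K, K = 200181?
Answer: 140913611511/752678 ≈ 1.8722e+5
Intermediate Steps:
v = 752678/703931 (v = 752678*(1/703931) = 752678/703931 ≈ 1.0693)
A = 200181
A/v = 200181/(752678/703931) = 200181*(703931/752678) = 140913611511/752678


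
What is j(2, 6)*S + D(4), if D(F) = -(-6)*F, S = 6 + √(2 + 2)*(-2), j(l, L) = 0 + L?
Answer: 36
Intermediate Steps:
j(l, L) = L
S = 2 (S = 6 + √4*(-2) = 6 + 2*(-2) = 6 - 4 = 2)
D(F) = 6*F
j(2, 6)*S + D(4) = 6*2 + 6*4 = 12 + 24 = 36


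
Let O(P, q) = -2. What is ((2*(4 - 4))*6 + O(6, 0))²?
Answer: 4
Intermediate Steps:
((2*(4 - 4))*6 + O(6, 0))² = ((2*(4 - 4))*6 - 2)² = ((2*0)*6 - 2)² = (0*6 - 2)² = (0 - 2)² = (-2)² = 4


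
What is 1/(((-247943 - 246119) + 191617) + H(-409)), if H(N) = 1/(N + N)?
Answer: -818/247400011 ≈ -3.3064e-6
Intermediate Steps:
H(N) = 1/(2*N)
1/(((-247943 - 246119) + 191617) + H(-409)) = 1/(((-247943 - 246119) + 191617) + (½)/(-409)) = 1/((-494062 + 191617) + (½)*(-1/409)) = 1/(-302445 - 1/818) = 1/(-247400011/818) = -818/247400011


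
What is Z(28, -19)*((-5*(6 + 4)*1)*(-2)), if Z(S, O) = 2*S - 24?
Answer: 3200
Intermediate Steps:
Z(S, O) = -24 + 2*S
Z(28, -19)*((-5*(6 + 4)*1)*(-2)) = (-24 + 2*28)*((-5*(6 + 4)*1)*(-2)) = (-24 + 56)*((-5*10*1)*(-2)) = 32*(-50*1*(-2)) = 32*(-50*(-2)) = 32*100 = 3200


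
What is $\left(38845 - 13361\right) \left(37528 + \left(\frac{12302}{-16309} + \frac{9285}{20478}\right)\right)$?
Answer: $\frac{53233271287725610}{55662617} \approx 9.5636 \cdot 10^{8}$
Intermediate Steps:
$\left(38845 - 13361\right) \left(37528 + \left(\frac{12302}{-16309} + \frac{9285}{20478}\right)\right) = 25484 \left(37528 + \left(12302 \left(- \frac{1}{16309}\right) + 9285 \cdot \frac{1}{20478}\right)\right) = 25484 \left(37528 + \left(- \frac{12302}{16309} + \frac{3095}{6826}\right)\right) = 25484 \left(37528 - \frac{33497097}{111325234}\right) = 25484 \cdot \frac{4177779884455}{111325234} = \frac{53233271287725610}{55662617}$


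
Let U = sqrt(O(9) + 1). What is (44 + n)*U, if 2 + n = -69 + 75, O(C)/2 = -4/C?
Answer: 16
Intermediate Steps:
O(C) = -8/C (O(C) = 2*(-4/C) = -8/C)
n = 4 (n = -2 + (-69 + 75) = -2 + 6 = 4)
U = 1/3 (U = sqrt(-8/9 + 1) = sqrt(1/9) = 1/3 ≈ 0.33333)
(44 + n)*U = (44 + 4)*(1/3) = 48*(1/3) = 16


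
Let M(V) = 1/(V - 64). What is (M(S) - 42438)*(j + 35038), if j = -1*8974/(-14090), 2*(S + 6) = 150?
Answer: -52378259884233/35225 ≈ -1.4870e+9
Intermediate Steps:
S = 69 (S = -6 + (½)*150 = -6 + 75 = 69)
j = 4487/7045 (j = -8974*(-1/14090) = 4487/7045 ≈ 0.63691)
M(V) = 1/(-64 + V)
(M(S) - 42438)*(j + 35038) = (1/(-64 + 69) - 42438)*(4487/7045 + 35038) = (1/5 - 42438)*(246847197/7045) = (⅕ - 42438)*(246847197/7045) = -212189/5*246847197/7045 = -52378259884233/35225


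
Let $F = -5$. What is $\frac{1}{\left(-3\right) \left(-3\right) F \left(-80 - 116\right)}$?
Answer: $\frac{1}{8820} \approx 0.00011338$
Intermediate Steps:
$\frac{1}{\left(-3\right) \left(-3\right) F \left(-80 - 116\right)} = \frac{1}{\left(-3\right) \left(-3\right) \left(-5\right) \left(-80 - 116\right)} = \frac{1}{9 \left(-5\right) \left(-196\right)} = \frac{1}{\left(-45\right) \left(-196\right)} = \frac{1}{8820}$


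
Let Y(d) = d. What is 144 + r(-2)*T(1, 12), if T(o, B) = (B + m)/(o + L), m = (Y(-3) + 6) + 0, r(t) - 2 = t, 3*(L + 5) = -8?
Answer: 144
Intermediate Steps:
L = -23/3 (L = -5 + (⅓)*(-8) = -5 - 8/3 = -23/3 ≈ -7.6667)
r(t) = 2 + t
m = 3 (m = (-3 + 6) + 0 = 3 + 0 = 3)
T(o, B) = (3 + B)/(-23/3 + o) (T(o, B) = (B + 3)/(o - 23/3) = (3 + B)/(-23/3 + o))
144 + r(-2)*T(1, 12) = 144 + (2 - 2)*(3*(3 + 12)/(-23 + 3*1)) = 144 + 0*(3*15/(-23 + 3)) = 144 + 0*(3*15/(-20)) = 144 + 0*(3*(-1/20)*15) = 144 + 0*(-9/4) = 144 + 0 = 144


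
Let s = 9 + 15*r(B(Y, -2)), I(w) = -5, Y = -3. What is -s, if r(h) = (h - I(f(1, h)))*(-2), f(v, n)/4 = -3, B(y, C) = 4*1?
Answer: 261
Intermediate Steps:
B(y, C) = 4
f(v, n) = -12 (f(v, n) = 4*(-3) = -12)
r(h) = -10 - 2*h (r(h) = (h - 1*(-5))*(-2) = (h + 5)*(-2) = (5 + h)*(-2) = -10 - 2*h)
s = -261 (s = 9 + 15*(-10 - 2*4) = 9 + 15*(-10 - 8) = 9 + 15*(-18) = 9 - 270 = -261)
-s = -1*(-261) = 261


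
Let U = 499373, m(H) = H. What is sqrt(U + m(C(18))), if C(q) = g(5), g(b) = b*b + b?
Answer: sqrt(499403) ≈ 706.68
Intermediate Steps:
g(b) = b + b**2 (g(b) = b**2 + b = b + b**2)
C(q) = 30 (C(q) = 5*(1 + 5) = 5*6 = 30)
sqrt(U + m(C(18))) = sqrt(499373 + 30) = sqrt(499403)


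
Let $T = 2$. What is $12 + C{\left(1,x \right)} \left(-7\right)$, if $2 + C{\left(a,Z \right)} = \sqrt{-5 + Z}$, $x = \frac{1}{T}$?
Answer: $26 - \frac{21 i \sqrt{2}}{2} \approx 26.0 - 14.849 i$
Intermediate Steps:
$x = \frac{1}{2} \approx 0.5$
$C{\left(a,Z \right)} = -2 + \sqrt{-5 + Z}$
$12 + C{\left(1,x \right)} \left(-7\right) = 12 + \left(-2 + \sqrt{-5 + \frac{1}{2}}\right) \left(-7\right) = 12 + \left(-2 + \sqrt{- \frac{9}{2}}\right) \left(-7\right) = 12 + \left(-2 + \frac{3 i \sqrt{2}}{2}\right) \left(-7\right) = 12 + \left(14 - \frac{21 i \sqrt{2}}{2}\right) = 26 - \frac{21 i \sqrt{2}}{2}$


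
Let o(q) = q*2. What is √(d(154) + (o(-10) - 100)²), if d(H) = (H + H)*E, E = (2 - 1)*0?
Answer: 120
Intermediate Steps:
E = 0 (E = 1*0 = 0)
d(H) = 0 (d(H) = (H + H)*0 = (2*H)*0 = 0)
o(q) = 2*q
√(d(154) + (o(-10) - 100)²) = √(0 + (2*(-10) - 100)²) = √(0 + (-20 - 100)²) = √(0 + (-120)²) = √(0 + 14400) = √14400 = 120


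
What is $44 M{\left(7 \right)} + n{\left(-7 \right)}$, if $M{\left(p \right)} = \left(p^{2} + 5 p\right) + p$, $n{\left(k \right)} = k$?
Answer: $3997$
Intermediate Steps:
$M{\left(p \right)} = p^{2} + 6 p$
$44 M{\left(7 \right)} + n{\left(-7 \right)} = 44 \cdot 7 \left(6 + 7\right) - 7 = 44 \cdot 7 \cdot 13 - 7 = 44 \cdot 91 - 7 = 4004 - 7 = 3997$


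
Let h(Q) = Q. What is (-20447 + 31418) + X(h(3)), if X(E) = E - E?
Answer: 10971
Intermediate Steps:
X(E) = 0
(-20447 + 31418) + X(h(3)) = (-20447 + 31418) + 0 = 10971 + 0 = 10971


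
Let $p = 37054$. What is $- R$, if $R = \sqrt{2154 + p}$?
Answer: $- 26 \sqrt{58} \approx -198.01$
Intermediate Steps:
$R = 26 \sqrt{58}$ ($R = \sqrt{2154 + 37054} = \sqrt{39208} = 26 \sqrt{58} \approx 198.01$)
$- R = - 26 \sqrt{58}$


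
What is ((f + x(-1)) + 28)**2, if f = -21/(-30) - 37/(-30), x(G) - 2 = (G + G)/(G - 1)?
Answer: 244036/225 ≈ 1084.6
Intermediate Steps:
x(G) = 2 + 2*G/(-1 + G) (x(G) = 2 + (G + G)/(G - 1) = 2 + (2*G)/(-1 + G) = 2 + 2*G/(-1 + G))
f = 29/15 (f = -21*(-1/30) - 37*(-1/30) = 7/10 + 37/30 = 29/15 ≈ 1.9333)
((f + x(-1)) + 28)**2 = ((29/15 + 2*(-1 + 2*(-1))/(-1 - 1)) + 28)**2 = ((29/15 + 2*(-1 - 2)/(-2)) + 28)**2 = ((29/15 + 2*(-1/2)*(-3)) + 28)**2 = ((29/15 + 3) + 28)**2 = (74/15 + 28)**2 = (494/15)**2 = 244036/225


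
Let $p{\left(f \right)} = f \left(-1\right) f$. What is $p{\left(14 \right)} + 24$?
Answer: $-172$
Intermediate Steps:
$p{\left(f \right)} = - f^{2}$ ($p{\left(f \right)} = - f f = - f^{2}$)
$p{\left(14 \right)} + 24 = - 14^{2} + 24 = \left(-1\right) 196 + 24 = -196 + 24 = -172$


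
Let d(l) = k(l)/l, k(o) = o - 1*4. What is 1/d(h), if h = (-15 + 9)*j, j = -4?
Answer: 6/5 ≈ 1.2000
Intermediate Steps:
k(o) = -4 + o (k(o) = o - 4 = -4 + o)
h = 24 (h = (-15 + 9)*(-4) = -6*(-4) = 24)
d(l) = (-4 + l)/l
1/d(h) = 1/((-4 + 24)/24) = 1/((1/24)*20) = 1/(⅚) = 6/5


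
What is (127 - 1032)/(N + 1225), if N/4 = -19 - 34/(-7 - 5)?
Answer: -2715/3481 ≈ -0.77995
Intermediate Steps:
N = -194/3 (N = 4*(-19 - 34/(-7 - 5)) = 4*(-19 - 34/(-12)) = 4*(-19 - 34*(-1/12)) = 4*(-19 + 17/6) = 4*(-97/6) = -194/3 ≈ -64.667)
(127 - 1032)/(N + 1225) = (127 - 1032)/(-194/3 + 1225) = -905/3481/3 = -905*3/3481 = -2715/3481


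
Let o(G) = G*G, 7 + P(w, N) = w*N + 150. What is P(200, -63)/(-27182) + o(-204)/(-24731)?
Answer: -823132045/672238042 ≈ -1.2245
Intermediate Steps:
P(w, N) = 143 + N*w (P(w, N) = -7 + (w*N + 150) = -7 + (N*w + 150) = -7 + (150 + N*w) = 143 + N*w)
o(G) = G²
P(200, -63)/(-27182) + o(-204)/(-24731) = (143 - 63*200)/(-27182) + (-204)²/(-24731) = (143 - 12600)*(-1/27182) + 41616*(-1/24731) = -12457*(-1/27182) - 41616/24731 = 12457/27182 - 41616/24731 = -823132045/672238042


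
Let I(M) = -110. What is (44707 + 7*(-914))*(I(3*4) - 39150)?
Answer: -1504011340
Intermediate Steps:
(44707 + 7*(-914))*(I(3*4) - 39150) = (44707 + 7*(-914))*(-110 - 39150) = (44707 - 6398)*(-39260) = 38309*(-39260) = -1504011340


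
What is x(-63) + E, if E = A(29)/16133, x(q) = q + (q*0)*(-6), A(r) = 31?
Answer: -1016348/16133 ≈ -62.998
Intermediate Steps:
x(q) = q (x(q) = q + 0*(-6) = q + 0 = q)
E = 31/16133 ≈ 0.0019215
x(-63) + E = -63 + 31/16133 = -1016348/16133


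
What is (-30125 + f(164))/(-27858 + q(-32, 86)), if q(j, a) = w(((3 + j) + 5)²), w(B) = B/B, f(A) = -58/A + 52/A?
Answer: 2470253/2284274 ≈ 1.0814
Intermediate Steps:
f(A) = -6/A
w(B) = 1
q(j, a) = 1
(-30125 + f(164))/(-27858 + q(-32, 86)) = (-30125 - 6/164)/(-27858 + 1) = (-30125 - 6*1/164)/(-27857) = (-30125 - 3/82)*(-1/27857) = -2470253/82*(-1/27857) = 2470253/2284274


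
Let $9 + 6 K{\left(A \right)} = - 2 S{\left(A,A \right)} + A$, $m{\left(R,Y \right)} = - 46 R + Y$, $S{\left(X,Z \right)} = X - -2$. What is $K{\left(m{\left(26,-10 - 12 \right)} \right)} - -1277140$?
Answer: $\frac{7664045}{6} \approx 1.2773 \cdot 10^{6}$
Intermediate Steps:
$S{\left(X,Z \right)} = 2 + X$ ($S{\left(X,Z \right)} = X + 2 = 2 + X$)
$m{\left(R,Y \right)} = Y - 46 R$
$K{\left(A \right)} = - \frac{13}{6} - \frac{A}{6}$ ($K{\left(A \right)} = - \frac{3}{2} + \frac{- 2 \left(2 + A\right) + A}{6} = - \frac{3}{2} + \frac{\left(-4 - 2 A\right) + A}{6} = - \frac{3}{2} + \frac{-4 - A}{6} = - \frac{3}{2} - \left(\frac{2}{3} + \frac{A}{6}\right) = - \frac{13}{6} - \frac{A}{6}$)
$K{\left(m{\left(26,-10 - 12 \right)} \right)} - -1277140 = \left(- \frac{13}{6} - \frac{\left(-10 - 12\right) - 1196}{6}\right) - -1277140 = \left(- \frac{13}{6} - \frac{\left(-10 - 12\right) - 1196}{6}\right) + 1277140 = \left(- \frac{13}{6} - \frac{-22 - 1196}{6}\right) + 1277140 = \left(- \frac{13}{6} - -203\right) + 1277140 = \left(- \frac{13}{6} + 203\right) + 1277140 = \frac{1205}{6} + 1277140 = \frac{7664045}{6}$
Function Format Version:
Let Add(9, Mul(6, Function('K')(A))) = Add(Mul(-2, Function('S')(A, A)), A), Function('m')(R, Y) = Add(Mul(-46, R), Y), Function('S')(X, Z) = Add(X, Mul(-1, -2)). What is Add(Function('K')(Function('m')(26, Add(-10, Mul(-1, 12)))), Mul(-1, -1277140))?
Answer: Rational(7664045, 6) ≈ 1.2773e+6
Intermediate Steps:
Function('S')(X, Z) = Add(2, X) (Function('S')(X, Z) = Add(X, 2) = Add(2, X))
Function('m')(R, Y) = Add(Y, Mul(-46, R))
Function('K')(A) = Add(Rational(-13, 6), Mul(Rational(-1, 6), A)) (Function('K')(A) = Add(Rational(-3, 2), Mul(Rational(1, 6), Add(Mul(-2, Add(2, A)), A))) = Add(Rational(-3, 2), Mul(Rational(1, 6), Add(Add(-4, Mul(-2, A)), A))) = Add(Rational(-3, 2), Mul(Rational(1, 6), Add(-4, Mul(-1, A)))) = Add(Rational(-3, 2), Add(Rational(-2, 3), Mul(Rational(-1, 6), A))) = Add(Rational(-13, 6), Mul(Rational(-1, 6), A)))
Add(Function('K')(Function('m')(26, Add(-10, Mul(-1, 12)))), Mul(-1, -1277140)) = Add(Add(Rational(-13, 6), Mul(Rational(-1, 6), Add(Add(-10, Mul(-1, 12)), Mul(-46, 26)))), Mul(-1, -1277140)) = Add(Add(Rational(-13, 6), Mul(Rational(-1, 6), Add(Add(-10, -12), -1196))), 1277140) = Add(Add(Rational(-13, 6), Mul(Rational(-1, 6), Add(-22, -1196))), 1277140) = Add(Add(Rational(-13, 6), Mul(Rational(-1, 6), -1218)), 1277140) = Add(Add(Rational(-13, 6), 203), 1277140) = Add(Rational(1205, 6), 1277140) = Rational(7664045, 6)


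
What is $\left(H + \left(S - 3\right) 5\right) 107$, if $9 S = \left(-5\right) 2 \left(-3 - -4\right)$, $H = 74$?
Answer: $\frac{51467}{9} \approx 5718.6$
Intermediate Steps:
$S = - \frac{10}{9}$ ($S = \frac{\left(-5\right) 2 \left(-3 - -4\right)}{9} = \frac{\left(-10\right) \left(-3 + 4\right)}{9} = \frac{\left(-10\right) 1}{9} = \frac{1}{9} \left(-10\right) = - \frac{10}{9} \approx -1.1111$)
$\left(H + \left(S - 3\right) 5\right) 107 = \left(74 + \left(- \frac{10}{9} - 3\right) 5\right) 107 = \left(74 - \frac{185}{9}\right) 107 = \frac{481}{9} \cdot 107 = \frac{51467}{9}$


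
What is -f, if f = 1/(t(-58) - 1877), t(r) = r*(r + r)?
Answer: -1/4851 ≈ -0.00020614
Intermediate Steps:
t(r) = 2*r² (t(r) = r*(2*r) = 2*r²)
f = 1/4851 (f = 1/(2*(-58)² - 1877) = 1/(2*3364 - 1877) = 1/(6728 - 1877) = 1/4851 ≈ 0.00020614)
-f = -1*1/4851 = -1/4851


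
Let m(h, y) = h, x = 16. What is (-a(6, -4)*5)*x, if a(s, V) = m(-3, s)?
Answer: 240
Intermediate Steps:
a(s, V) = -3
(-a(6, -4)*5)*x = (-1*(-3)*5)*16 = (3*5)*16 = 15*16 = 240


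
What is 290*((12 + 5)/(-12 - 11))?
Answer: -4930/23 ≈ -214.35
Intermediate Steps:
290*((12 + 5)/(-12 - 11)) = 290*(17/(-23)) = 290*(17*(-1/23)) = 290*(-17/23) = -4930/23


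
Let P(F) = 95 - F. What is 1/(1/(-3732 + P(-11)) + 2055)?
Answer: 3626/7451429 ≈ 0.00048662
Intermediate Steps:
1/(1/(-3732 + P(-11)) + 2055) = 1/(1/(-3732 + (95 - 1*(-11))) + 2055) = 1/(1/(-3732 + (95 + 11)) + 2055) = 1/(1/(-3732 + 106) + 2055) = 1/(1/(-3626) + 2055) = 1/(-1/3626 + 2055) = 1/(7451429/3626) = 3626/7451429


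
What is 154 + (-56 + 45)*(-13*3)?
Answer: 583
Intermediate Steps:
154 + (-56 + 45)*(-13*3) = 154 - 11*(-39) = 154 + 429 = 583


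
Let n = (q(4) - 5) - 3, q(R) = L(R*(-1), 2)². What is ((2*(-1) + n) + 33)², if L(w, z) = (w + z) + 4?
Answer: 729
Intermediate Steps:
L(w, z) = 4 + w + z
q(R) = (6 - R)² (q(R) = (4 + R*(-1) + 2)² = (4 - R + 2)² = (6 - R)²)
n = -4 (n = ((6 - 1*4)² - 5) - 3 = ((6 - 4)² - 5) - 3 = (2² - 5) - 3 = (4 - 5) - 3 = -1 - 3 = -4)
((2*(-1) + n) + 33)² = ((2*(-1) - 4) + 33)² = ((-2 - 4) + 33)² = (-6 + 33)² = 27² = 729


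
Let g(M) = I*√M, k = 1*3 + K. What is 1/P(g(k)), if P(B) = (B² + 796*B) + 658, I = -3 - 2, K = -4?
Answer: 633/16241089 + 3980*I/16241089 ≈ 3.8975e-5 + 0.00024506*I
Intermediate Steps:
k = -1 (k = 1*3 - 4 = 3 - 4 = -1)
I = -5
g(M) = -5*√M
P(B) = 658 + B² + 796*B
1/P(g(k)) = 1/(658 + (-5*I)² + 796*(-5*I)) = 1/(658 - 25 - 3980*I) = 1/(633 - 3980*I) = (633 + 3980*I)/16241089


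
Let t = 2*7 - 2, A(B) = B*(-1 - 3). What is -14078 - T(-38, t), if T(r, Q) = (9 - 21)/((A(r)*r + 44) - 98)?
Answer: -41037376/2915 ≈ -14078.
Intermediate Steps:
A(B) = -4*B (A(B) = B*(-4) = -4*B)
t = 12 (t = 14 - 2 = 12)
T(r, Q) = -12/(-54 - 4*r²) (T(r, Q) = (9 - 21)/(((-4*r)*r + 44) - 98) = -12/((-4*r² + 44) - 98) = -12/((44 - 4*r²) - 98) = -12/(-54 - 4*r²))
-14078 - T(-38, t) = -14078 - 6/(27 + 2*(-38)²) = -14078 - 6/(27 + 2*1444) = -14078 - 6/(27 + 2888) = -14078 - 6/2915 = -41037376/2915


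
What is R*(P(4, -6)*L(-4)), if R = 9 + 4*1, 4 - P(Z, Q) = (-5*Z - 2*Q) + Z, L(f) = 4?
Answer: 416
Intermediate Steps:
P(Z, Q) = 4 + 2*Q + 4*Z (P(Z, Q) = 4 - ((-5*Z - 2*Q) + Z) = 4 - (-4*Z - 2*Q) = 4 + (2*Q + 4*Z) = 4 + 2*Q + 4*Z)
R = 13 (R = 9 + 4 = 13)
R*(P(4, -6)*L(-4)) = 13*((4 + 2*(-6) + 4*4)*4) = 13*((4 - 12 + 16)*4) = 13*(8*4) = 13*32 = 416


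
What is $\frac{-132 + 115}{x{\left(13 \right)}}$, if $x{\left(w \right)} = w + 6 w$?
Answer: $- \frac{17}{91} \approx -0.18681$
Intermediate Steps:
$x{\left(w \right)} = 7 w$
$\frac{-132 + 115}{x{\left(13 \right)}} = \frac{-132 + 115}{7 \cdot 13} = \frac{1}{91} \left(-17\right) = - \frac{17}{91}$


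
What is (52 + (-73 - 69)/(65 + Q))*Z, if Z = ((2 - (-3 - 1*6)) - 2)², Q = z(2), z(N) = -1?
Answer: 129033/32 ≈ 4032.3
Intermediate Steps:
Q = -1
Z = 81 (Z = ((2 - (-3 - 6)) - 2)² = ((2 - 1*(-9)) - 2)² = ((2 + 9) - 2)² = (11 - 2)² = 9² = 81)
(52 + (-73 - 69)/(65 + Q))*Z = (52 + (-73 - 69)/(65 - 1))*81 = (52 - 142/64)*81 = (52 - 142*1/64)*81 = (52 - 71/32)*81 = (1593/32)*81 = 129033/32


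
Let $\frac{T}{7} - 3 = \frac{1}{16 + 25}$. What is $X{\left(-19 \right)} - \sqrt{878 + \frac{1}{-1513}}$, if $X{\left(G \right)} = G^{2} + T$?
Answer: $\frac{15669}{41} - \frac{\sqrt{2009888869}}{1513} \approx 352.54$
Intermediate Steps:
$T = \frac{868}{41}$ ($T = 21 + \frac{7}{16 + 25} = 21 + \frac{7}{41} = \frac{868}{41} \approx 21.171$)
$X{\left(G \right)} = \frac{868}{41} + G^{2}$ ($X{\left(G \right)} = G^{2} + \frac{868}{41} = \frac{868}{41} + G^{2}$)
$X{\left(-19 \right)} - \sqrt{878 + \frac{1}{-1513}} = \left(\frac{868}{41} + \left(-19\right)^{2}\right) - \sqrt{878 + \frac{1}{-1513}} = \left(\frac{868}{41} + 361\right) - \sqrt{878 - \frac{1}{1513}} = \frac{15669}{41} - \sqrt{\frac{1328413}{1513}} = \frac{15669}{41} - \frac{\sqrt{2009888869}}{1513}$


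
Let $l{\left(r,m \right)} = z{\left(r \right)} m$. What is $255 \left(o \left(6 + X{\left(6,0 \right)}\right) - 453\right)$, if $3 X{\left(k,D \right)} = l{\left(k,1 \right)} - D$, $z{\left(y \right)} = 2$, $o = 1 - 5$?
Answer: $-122315$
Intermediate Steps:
$o = -4$
$l{\left(r,m \right)} = 2 m$
$X{\left(k,D \right)} = \frac{2}{3} - \frac{D}{3}$ ($X{\left(k,D \right)} = \frac{2 \cdot 1 - D}{3} = \frac{2 - D}{3} = \frac{2}{3} - \frac{D}{3}$)
$255 \left(o \left(6 + X{\left(6,0 \right)}\right) - 453\right) = 255 \left(- 4 \left(6 + \left(\frac{2}{3} - 0\right)\right) - 453\right) = 255 \left(- 4 \left(6 + \left(\frac{2}{3} + 0\right)\right) - 453\right) = 255 \left(- 4 \left(6 + \frac{2}{3}\right) - 453\right) = 255 \left(\left(-4\right) \frac{20}{3} - 453\right) = 255 \left(- \frac{80}{3} - 453\right) = 255 \left(- \frac{1439}{3}\right) = -122315$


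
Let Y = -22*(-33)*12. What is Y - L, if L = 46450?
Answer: -37738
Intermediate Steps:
Y = 8712 (Y = 726*12 = 8712)
Y - L = 8712 - 1*46450 = 8712 - 46450 = -37738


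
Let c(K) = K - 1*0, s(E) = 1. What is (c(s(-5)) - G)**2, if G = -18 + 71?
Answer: 2704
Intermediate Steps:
c(K) = K (c(K) = K + 0 = K)
G = 53
(c(s(-5)) - G)**2 = (1 - 1*53)**2 = (1 - 53)**2 = (-52)**2 = 2704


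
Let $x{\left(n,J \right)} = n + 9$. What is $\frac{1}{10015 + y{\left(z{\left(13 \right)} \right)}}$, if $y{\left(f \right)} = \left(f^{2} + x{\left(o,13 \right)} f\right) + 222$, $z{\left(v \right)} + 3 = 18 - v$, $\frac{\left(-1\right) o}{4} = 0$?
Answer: $\frac{1}{10259} \approx 9.7475 \cdot 10^{-5}$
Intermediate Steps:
$o = 0$ ($o = \left(-4\right) 0 = 0$)
$z{\left(v \right)} = 15 - v$ ($z{\left(v \right)} = -3 - \left(-18 + v\right) = 15 - v$)
$x{\left(n,J \right)} = 9 + n$
$y{\left(f \right)} = 222 + f^{2} + 9 f$ ($y{\left(f \right)} = \left(f^{2} + \left(9 + 0\right) f\right) + 222 = \left(f^{2} + 9 f\right) + 222 = 222 + f^{2} + 9 f$)
$\frac{1}{10015 + y{\left(z{\left(13 \right)} \right)}} = \frac{1}{10015 + \left(222 + \left(15 - 13\right)^{2} + 9 \left(15 - 13\right)\right)} = \frac{1}{10015 + \left(222 + 2^{2} + 9 \cdot 2\right)} = \frac{1}{10015 + \left(222 + 4 + 18\right)} = \frac{1}{10015 + 244} = \frac{1}{10259}$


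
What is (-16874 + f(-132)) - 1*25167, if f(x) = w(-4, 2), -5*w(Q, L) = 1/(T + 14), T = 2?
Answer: -3363281/80 ≈ -42041.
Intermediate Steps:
w(Q, L) = -1/80 (w(Q, L) = -1/(5*(2 + 14)) = -⅕/16 = -⅕*1/16 = -1/80)
f(x) = -1/80
(-16874 + f(-132)) - 1*25167 = (-16874 - 1/80) - 1*25167 = -1349921/80 - 25167 = -3363281/80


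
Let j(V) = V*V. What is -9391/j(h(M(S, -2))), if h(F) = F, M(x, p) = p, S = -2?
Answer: -9391/4 ≈ -2347.8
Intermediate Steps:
j(V) = V**2
-9391/j(h(M(S, -2))) = -9391/((-2)**2) = -9391/4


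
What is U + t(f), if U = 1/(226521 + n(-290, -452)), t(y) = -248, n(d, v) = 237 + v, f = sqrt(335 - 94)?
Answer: -56123887/226306 ≈ -248.00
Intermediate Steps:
f = sqrt(241) ≈ 15.524
U = 1/226306 (U = 1/(226521 + (237 - 452)) = 1/(226521 - 215) = 1/226306 ≈ 4.4188e-6)
U + t(f) = 1/226306 - 248 = -56123887/226306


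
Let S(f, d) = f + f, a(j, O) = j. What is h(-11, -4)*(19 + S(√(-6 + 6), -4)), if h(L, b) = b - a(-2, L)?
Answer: -38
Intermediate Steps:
h(L, b) = 2 + b (h(L, b) = b - 1*(-2) = b + 2 = 2 + b)
S(f, d) = 2*f
h(-11, -4)*(19 + S(√(-6 + 6), -4)) = (2 - 4)*(19 + 2*√(-6 + 6)) = -2*(19 + 2*√0) = -2*(19 + 2*0) = -2*(19 + 0) = -2*19 = -38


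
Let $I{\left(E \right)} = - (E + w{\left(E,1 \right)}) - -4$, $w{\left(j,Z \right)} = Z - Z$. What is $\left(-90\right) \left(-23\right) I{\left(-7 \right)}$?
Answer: $22770$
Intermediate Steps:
$w{\left(j,Z \right)} = 0$
$I{\left(E \right)} = 4 - E$ ($I{\left(E \right)} = - (E + 0) - -4 = - E + 4 = 4 - E$)
$\left(-90\right) \left(-23\right) I{\left(-7 \right)} = \left(-90\right) \left(-23\right) \left(4 - -7\right) = 2070 \left(4 + 7\right) = 2070 \cdot 11 = 22770$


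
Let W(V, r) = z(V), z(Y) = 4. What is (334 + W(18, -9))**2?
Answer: 114244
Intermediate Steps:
W(V, r) = 4
(334 + W(18, -9))**2 = (334 + 4)**2 = 338**2 = 114244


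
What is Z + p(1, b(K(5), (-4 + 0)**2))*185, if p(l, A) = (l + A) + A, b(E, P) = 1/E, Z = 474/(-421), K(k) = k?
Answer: 108565/421 ≈ 257.87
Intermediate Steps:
Z = -474/421 (Z = 474*(-1/421) = -474/421 ≈ -1.1259)
p(l, A) = l + 2*A (p(l, A) = (A + l) + A = l + 2*A)
Z + p(1, b(K(5), (-4 + 0)**2))*185 = -474/421 + (1 + 2/5)*185 = -474/421 + (7/5)*185 = -474/421 + 259 = 108565/421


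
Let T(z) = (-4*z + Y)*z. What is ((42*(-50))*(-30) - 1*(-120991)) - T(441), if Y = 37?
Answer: 945598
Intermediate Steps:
T(z) = z*(37 - 4*z) (T(z) = (-4*z + 37)*z = (37 - 4*z)*z = z*(37 - 4*z))
((42*(-50))*(-30) - 1*(-120991)) - T(441) = ((42*(-50))*(-30) - 1*(-120991)) - 441*(37 - 4*441) = (-2100*(-30) + 120991) - 441*(37 - 1764) = (63000 + 120991) - 441*(-1727) = 183991 - 1*(-761607) = 183991 + 761607 = 945598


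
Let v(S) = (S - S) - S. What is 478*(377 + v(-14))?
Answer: 186898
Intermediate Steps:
v(S) = -S (v(S) = 0 - S = -S)
478*(377 + v(-14)) = 478*(377 - 1*(-14)) = 478*(377 + 14) = 478*391 = 186898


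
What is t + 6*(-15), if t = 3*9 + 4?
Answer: -59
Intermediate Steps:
t = 31 (t = 27 + 4 = 31)
t + 6*(-15) = 31 + 6*(-15) = 31 - 90 = -59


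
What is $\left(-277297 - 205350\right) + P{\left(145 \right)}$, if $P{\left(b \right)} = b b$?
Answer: $-461622$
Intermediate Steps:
$P{\left(b \right)} = b^{2}$
$\left(-277297 - 205350\right) + P{\left(145 \right)} = \left(-277297 - 205350\right) + 145^{2} = -482647 + 21025 = -461622$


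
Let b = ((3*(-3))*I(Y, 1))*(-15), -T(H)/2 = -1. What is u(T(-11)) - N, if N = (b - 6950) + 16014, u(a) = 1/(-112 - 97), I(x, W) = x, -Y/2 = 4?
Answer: -1668657/209 ≈ -7984.0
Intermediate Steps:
Y = -8 (Y = -2*4 = -8)
T(H) = 2 (T(H) = -2*(-1) = 2)
u(a) = -1/209 (u(a) = 1/(-209) = -1/209)
b = -1080 (b = ((3*(-3))*(-8))*(-15) = -9*(-8)*(-15) = 72*(-15) = -1080)
N = 7984 (N = (-1080 - 6950) + 16014 = -8030 + 16014 = 7984)
u(T(-11)) - N = -1/209 - 1*7984 = -1/209 - 7984 = -1668657/209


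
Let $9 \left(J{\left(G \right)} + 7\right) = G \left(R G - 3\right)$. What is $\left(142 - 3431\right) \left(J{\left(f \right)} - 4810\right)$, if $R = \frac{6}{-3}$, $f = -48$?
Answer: $17474457$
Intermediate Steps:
$R = -2$ ($R = 6 \left(- \frac{1}{3}\right) = -2$)
$J{\left(G \right)} = -7 + \frac{G \left(-3 - 2 G\right)}{9}$ ($J{\left(G \right)} = -7 + \frac{G \left(- 2 G - 3\right)}{9} = -7 + \frac{G \left(-3 - 2 G\right)}{9}$)
$\left(142 - 3431\right) \left(J{\left(f \right)} - 4810\right) = \left(142 - 3431\right) \left(\left(-7 - \frac{2 \left(-48\right)^{2}}{9} - -16\right) - 4810\right) = - 3289 \left(\left(-7 - 512 + 16\right) - 4810\right) = - 3289 \left(-503 - 4810\right) = \left(-3289\right) \left(-5313\right) = 17474457$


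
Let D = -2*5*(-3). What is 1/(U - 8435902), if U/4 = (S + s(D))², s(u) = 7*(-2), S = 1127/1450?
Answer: -525625/4433753384821 ≈ -1.1855e-7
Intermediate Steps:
S = 1127/1450 (S = 1127*(1/1450) = 1127/1450 ≈ 0.77724)
D = 30 (D = -10*(-3) = 30)
s(u) = -14
U = 367603929/525625 (U = 4*(1127/1450 - 14)² = 4*(-19173/1450)² = 4*(367603929/2102500) = 367603929/525625 ≈ 699.37)
1/(U - 8435902) = 1/(367603929/525625 - 8435902) = 1/(-4433753384821/525625) = -525625/4433753384821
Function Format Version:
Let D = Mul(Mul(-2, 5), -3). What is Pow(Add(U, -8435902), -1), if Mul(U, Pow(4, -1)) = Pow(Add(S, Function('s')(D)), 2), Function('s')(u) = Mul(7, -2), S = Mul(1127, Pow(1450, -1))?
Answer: Rational(-525625, 4433753384821) ≈ -1.1855e-7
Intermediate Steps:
S = Rational(1127, 1450) (S = Mul(1127, Rational(1, 1450)) = Rational(1127, 1450) ≈ 0.77724)
D = 30 (D = Mul(-10, -3) = 30)
Function('s')(u) = -14
U = Rational(367603929, 525625) (U = Mul(4, Pow(Add(Rational(1127, 1450), -14), 2)) = Mul(4, Pow(Rational(-19173, 1450), 2)) = Mul(4, Rational(367603929, 2102500)) = Rational(367603929, 525625) ≈ 699.37)
Pow(Add(U, -8435902), -1) = Pow(Add(Rational(367603929, 525625), -8435902), -1) = Pow(Rational(-4433753384821, 525625), -1) = Rational(-525625, 4433753384821)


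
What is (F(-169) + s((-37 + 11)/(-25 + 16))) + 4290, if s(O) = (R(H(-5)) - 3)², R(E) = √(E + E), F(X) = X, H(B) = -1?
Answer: 4128 - 6*I*√2 ≈ 4128.0 - 8.4853*I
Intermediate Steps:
R(E) = √2*√E (R(E) = √(2*E) = √2*√E)
s(O) = (-3 + I*√2)² (s(O) = (√2*√(-1) - 3)² = (√2*I - 3)² = (I*√2 - 3)² = (-3 + I*√2)²)
(F(-169) + s((-37 + 11)/(-25 + 16))) + 4290 = (-169 + (3 - I*√2)²) + 4290 = 4121 + (3 - I*√2)²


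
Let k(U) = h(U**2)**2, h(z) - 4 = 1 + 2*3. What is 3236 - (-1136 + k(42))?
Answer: 4251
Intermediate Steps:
h(z) = 11 (h(z) = 4 + (1 + 2*3) = 4 + (1 + 6) = 4 + 7 = 11)
k(U) = 121 (k(U) = 11**2 = 121)
3236 - (-1136 + k(42)) = 3236 - (-1136 + 121) = 3236 - 1*(-1015) = 3236 + 1015 = 4251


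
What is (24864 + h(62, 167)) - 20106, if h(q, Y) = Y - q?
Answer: 4863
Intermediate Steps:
(24864 + h(62, 167)) - 20106 = (24864 + (167 - 1*62)) - 20106 = (24864 + (167 - 62)) - 20106 = (24864 + 105) - 20106 = 24969 - 20106 = 4863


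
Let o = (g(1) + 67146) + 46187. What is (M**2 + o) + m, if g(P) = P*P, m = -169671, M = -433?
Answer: 131152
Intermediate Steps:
g(P) = P**2
o = 113334 (o = (1**2 + 67146) + 46187 = (1 + 67146) + 46187 = 67147 + 46187 = 113334)
(M**2 + o) + m = ((-433)**2 + 113334) - 169671 = (187489 + 113334) - 169671 = 300823 - 169671 = 131152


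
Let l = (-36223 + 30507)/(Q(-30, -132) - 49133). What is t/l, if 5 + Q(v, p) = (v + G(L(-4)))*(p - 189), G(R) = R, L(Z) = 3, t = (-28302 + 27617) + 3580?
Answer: 117163545/5716 ≈ 20497.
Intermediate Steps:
t = 2895 (t = -685 + 3580 = 2895)
Q(v, p) = -5 + (-189 + p)*(3 + v) (Q(v, p) = -5 + (v + 3)*(p - 189) = -5 + (3 + v)*(-189 + p) = -5 + (-189 + p)*(3 + v))
l = 5716/40471 (l = (-36223 + 30507)/((-572 - 189*(-30) + 3*(-132) - 132*(-30)) - 49133) = -5716/((-572 + 5670 - 396 + 3960) - 49133) = -5716/(8662 - 49133) = -5716/(-40471) = -5716*(-1/40471) = 5716/40471 ≈ 0.14124)
t/l = 2895/(5716/40471) = 2895*(40471/5716) = 117163545/5716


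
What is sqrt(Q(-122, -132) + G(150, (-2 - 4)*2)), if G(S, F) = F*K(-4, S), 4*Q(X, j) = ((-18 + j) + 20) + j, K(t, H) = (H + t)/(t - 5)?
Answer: 5*sqrt(186)/6 ≈ 11.365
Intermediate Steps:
K(t, H) = (H + t)/(-5 + t)
Q(X, j) = 1/2 + j/2 (Q(X, j) = (((-18 + j) + 20) + j)/4 = ((2 + j) + j)/4 = (2 + 2*j)/4 = 1/2 + j/2)
G(S, F) = F*(4/9 - S/9) (G(S, F) = F*((S - 4)/(-5 - 4)) = F*((-4 + S)/(-9)) = F*(-(-4 + S)/9) = F*(4/9 - S/9))
sqrt(Q(-122, -132) + G(150, (-2 - 4)*2)) = sqrt((1/2 + (1/2)*(-132)) + ((-2 - 4)*2)*(4 - 1*150)/9) = sqrt((1/2 - 66) + (-6*2)*(4 - 150)/9) = sqrt(-131/2 + (1/9)*(-12)*(-146)) = sqrt(-131/2 + 584/3) = sqrt(775/6) = 5*sqrt(186)/6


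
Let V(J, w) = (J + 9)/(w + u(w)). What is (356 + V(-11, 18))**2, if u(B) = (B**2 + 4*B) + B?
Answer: 5912841025/46656 ≈ 1.2673e+5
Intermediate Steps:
u(B) = B**2 + 5*B
V(J, w) = (9 + J)/(w + w*(5 + w)) (V(J, w) = (J + 9)/(w + w*(5 + w)) = (9 + J)/(w + w*(5 + w)))
(356 + V(-11, 18))**2 = (356 + (9 - 11)/(18*(6 + 18)))**2 = (356 + (1/18)*(-2)/24)**2 = (356 + (1/18)*(1/24)*(-2))**2 = (356 - 1/216)**2 = (76895/216)**2 = 5912841025/46656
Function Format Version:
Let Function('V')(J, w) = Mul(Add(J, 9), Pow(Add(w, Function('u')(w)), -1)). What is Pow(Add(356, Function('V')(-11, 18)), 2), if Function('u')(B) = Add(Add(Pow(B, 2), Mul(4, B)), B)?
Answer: Rational(5912841025, 46656) ≈ 1.2673e+5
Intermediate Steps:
Function('u')(B) = Add(Pow(B, 2), Mul(5, B))
Function('V')(J, w) = Mul(Pow(Add(w, Mul(w, Add(5, w))), -1), Add(9, J)) (Function('V')(J, w) = Mul(Add(J, 9), Pow(Add(w, Mul(w, Add(5, w))), -1)) = Mul(Add(9, J), Pow(Add(w, Mul(w, Add(5, w))), -1)) = Mul(Pow(Add(w, Mul(w, Add(5, w))), -1), Add(9, J)))
Pow(Add(356, Function('V')(-11, 18)), 2) = Pow(Add(356, Mul(Pow(18, -1), Pow(Add(6, 18), -1), Add(9, -11))), 2) = Pow(Add(356, Mul(Rational(1, 18), Pow(24, -1), -2)), 2) = Pow(Add(356, Mul(Rational(1, 18), Rational(1, 24), -2)), 2) = Pow(Add(356, Rational(-1, 216)), 2) = Pow(Rational(76895, 216), 2) = Rational(5912841025, 46656)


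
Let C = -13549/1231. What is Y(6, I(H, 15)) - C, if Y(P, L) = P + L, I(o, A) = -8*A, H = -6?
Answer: -126785/1231 ≈ -102.99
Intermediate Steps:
Y(P, L) = L + P
C = -13549/1231 (C = -13549*1/1231 = -13549/1231 ≈ -11.007)
Y(6, I(H, 15)) - C = (-8*15 + 6) - 1*(-13549/1231) = (-120 + 6) + 13549/1231 = -114 + 13549/1231 = -126785/1231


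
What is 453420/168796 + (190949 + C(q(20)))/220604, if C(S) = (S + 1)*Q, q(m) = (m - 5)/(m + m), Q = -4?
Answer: 66128382353/18618536392 ≈ 3.5518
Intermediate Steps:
q(m) = (-5 + m)/(2*m) (q(m) = (-5 + m)/((2*m)) = (-5 + m)*(1/(2*m)) = (-5 + m)/(2*m))
C(S) = -4 - 4*S (C(S) = (S + 1)*(-4) = (1 + S)*(-4) = -4 - 4*S)
453420/168796 + (190949 + C(q(20)))/220604 = 453420/168796 + (190949 + (-4 - 2*(-5 + 20)/20))/220604 = 453420*(1/168796) + (190949 + (-4 - 2*15/20))*(1/220604) = 113355/42199 + (190949 + (-4 - 4*3/8))*(1/220604) = 113355/42199 + (190949 + (-4 - 3/2))*(1/220604) = 113355/42199 + (190949 - 11/2)*(1/220604) = 113355/42199 + (381887/2)*(1/220604) = 113355/42199 + 381887/441208 = 66128382353/18618536392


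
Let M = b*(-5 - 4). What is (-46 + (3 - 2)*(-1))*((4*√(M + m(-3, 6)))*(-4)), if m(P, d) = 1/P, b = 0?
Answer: 752*I*√3/3 ≈ 434.17*I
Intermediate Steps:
M = 0 (M = 0*(-5 - 4) = 0*(-9) = 0)
(-46 + (3 - 2)*(-1))*((4*√(M + m(-3, 6)))*(-4)) = (-46 + (3 - 2)*(-1))*((4*√(0 + 1/(-3)))*(-4)) = (-46 + 1*(-1))*((4*√(0 - ⅓))*(-4)) = (-46 - 1)*((4*√(-⅓))*(-4)) = -47*4*(I*√3/3)*(-4) = -47*4*I*√3/3*(-4) = -(-752)*I*√3/3 = 752*I*√3/3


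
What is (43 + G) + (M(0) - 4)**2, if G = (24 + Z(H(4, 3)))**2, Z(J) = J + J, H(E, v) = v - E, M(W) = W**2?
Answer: 543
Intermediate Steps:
Z(J) = 2*J
G = 484 (G = (24 + 2*(3 - 1*4))**2 = (24 + 2*(3 - 4))**2 = (24 + 2*(-1))**2 = (24 - 2)**2 = 22**2 = 484)
(43 + G) + (M(0) - 4)**2 = (43 + 484) + (0**2 - 4)**2 = 527 + (0 - 4)**2 = 527 + (-4)**2 = 527 + 16 = 543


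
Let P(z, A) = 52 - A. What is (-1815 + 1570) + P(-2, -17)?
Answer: -176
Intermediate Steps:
(-1815 + 1570) + P(-2, -17) = (-1815 + 1570) + (52 - 1*(-17)) = -245 + (52 + 17) = -245 + 69 = -176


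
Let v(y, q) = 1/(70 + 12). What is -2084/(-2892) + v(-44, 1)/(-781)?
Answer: 33365159/46302366 ≈ 0.72059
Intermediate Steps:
v(y, q) = 1/82
-2084/(-2892) + v(-44, 1)/(-781) = -2084/(-2892) + (1/82)/(-781) = -2084*(-1/2892) + (1/82)*(-1/781) = 521/723 - 1/64042 = 33365159/46302366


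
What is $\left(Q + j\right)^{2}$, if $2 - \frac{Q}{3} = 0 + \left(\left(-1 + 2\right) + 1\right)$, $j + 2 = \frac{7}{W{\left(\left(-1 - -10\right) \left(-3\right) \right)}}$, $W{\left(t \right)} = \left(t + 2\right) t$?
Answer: $\frac{1803649}{455625} \approx 3.9586$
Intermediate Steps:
$W{\left(t \right)} = t \left(2 + t\right)$ ($W{\left(t \right)} = \left(2 + t\right) t = t \left(2 + t\right)$)
$j = - \frac{1343}{675}$ ($j = -2 + \frac{7}{\left(-1 - -10\right) \left(-3\right) \left(2 + \left(-1 - -10\right) \left(-3\right)\right)} = -2 + \frac{7}{\left(-1 + 10\right) \left(-3\right) \left(2 + \left(-1 + 10\right) \left(-3\right)\right)} = -2 + \frac{7}{9 \left(-3\right) \left(2 + 9 \left(-3\right)\right)} = -2 + \frac{7}{\left(-27\right) \left(2 - 27\right)} = -2 + \frac{7}{\left(-27\right) \left(-25\right)} = -2 + \frac{7}{675} = - \frac{1343}{675} \approx -1.9896$)
$Q = 0$ ($Q = 6 - 3 \left(0 + \left(\left(-1 + 2\right) + 1\right)\right) = 6 - 3 \left(0 + \left(1 + 1\right)\right) = 6 - 3 \left(0 + 2\right) = 6 - 6 = 0$)
$\left(Q + j\right)^{2} = \left(0 - \frac{1343}{675}\right)^{2} = \left(- \frac{1343}{675}\right)^{2} = \frac{1803649}{455625}$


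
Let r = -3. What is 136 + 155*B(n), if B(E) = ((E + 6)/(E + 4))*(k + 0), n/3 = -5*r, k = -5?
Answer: -32861/49 ≈ -670.63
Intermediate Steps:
n = 45 (n = 3*(-5*(-3)) = 3*15 = 45)
B(E) = -5*(6 + E)/(4 + E) (B(E) = ((E + 6)/(E + 4))*(-5 + 0) = ((6 + E)/(4 + E))*(-5) = -5*(6 + E)/(4 + E))
136 + 155*B(n) = 136 + 155*(5*(-6 - 1*45)/(4 + 45)) = 136 + 155*(5*(-6 - 45)/49) = 136 + 155*(5*(1/49)*(-51)) = 136 + 155*(-255/49) = 136 - 39525/49 = -32861/49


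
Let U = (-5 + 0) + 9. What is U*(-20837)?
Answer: -83348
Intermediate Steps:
U = 4 (U = -5 + 9 = 4)
U*(-20837) = 4*(-20837) = -83348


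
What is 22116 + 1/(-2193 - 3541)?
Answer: 126813143/5734 ≈ 22116.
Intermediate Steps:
22116 + 1/(-2193 - 3541) = 22116 + 1/(-5734) = 22116 - 1/5734 = 126813143/5734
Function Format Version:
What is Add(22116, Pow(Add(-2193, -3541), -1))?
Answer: Rational(126813143, 5734) ≈ 22116.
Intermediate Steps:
Add(22116, Pow(Add(-2193, -3541), -1)) = Add(22116, Pow(-5734, -1)) = Add(22116, Rational(-1, 5734)) = Rational(126813143, 5734)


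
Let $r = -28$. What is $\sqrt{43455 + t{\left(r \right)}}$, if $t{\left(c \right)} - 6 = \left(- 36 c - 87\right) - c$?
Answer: $\sqrt{44410} \approx 210.74$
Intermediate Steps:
$t{\left(c \right)} = -81 - 37 c$ ($t{\left(c \right)} = 6 - \left(87 + 37 c\right) = -81 - 37 c$)
$\sqrt{43455 + t{\left(r \right)}} = \sqrt{43455 - -955} = \sqrt{43455 + \left(-81 + 1036\right)} = \sqrt{43455 + 955} = \sqrt{44410}$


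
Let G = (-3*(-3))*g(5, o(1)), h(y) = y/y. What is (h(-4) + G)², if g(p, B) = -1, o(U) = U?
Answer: 64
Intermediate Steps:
h(y) = 1
G = -9 (G = -3*(-3)*(-1) = 9*(-1) = -9)
(h(-4) + G)² = (1 - 9)² = (-8)² = 64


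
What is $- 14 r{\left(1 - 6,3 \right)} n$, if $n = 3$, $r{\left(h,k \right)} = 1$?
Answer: $-42$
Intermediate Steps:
$- 14 r{\left(1 - 6,3 \right)} n = \left(-14\right) 1 \cdot 3 = \left(-14\right) 3 = -42$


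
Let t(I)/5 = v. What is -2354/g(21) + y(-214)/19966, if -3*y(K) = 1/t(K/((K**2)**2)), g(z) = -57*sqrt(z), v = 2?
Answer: -1/598980 + 2354*sqrt(21)/1197 ≈ 9.0120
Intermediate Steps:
t(I) = 10 (t(I) = 5*2 = 10)
y(K) = -1/30 (y(K) = -1/3/10 = -1/3*1/10 = -1/30)
-2354/g(21) + y(-214)/19966 = -2354*(-sqrt(21)/1197) - 1/30/19966 = -(-2354)*sqrt(21)/1197 - 1/30*1/19966 = 2354*sqrt(21)/1197 - 1/598980 = -1/598980 + 2354*sqrt(21)/1197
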